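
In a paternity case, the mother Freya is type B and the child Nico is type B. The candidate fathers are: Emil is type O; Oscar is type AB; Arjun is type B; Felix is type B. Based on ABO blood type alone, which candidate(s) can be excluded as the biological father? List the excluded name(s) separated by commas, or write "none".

A candidate is excluded only if no genotype consistent with his phenotype could produce a type B child with a type B mother.
Every candidate has at least one consistent genotype combination, so none can be excluded.

none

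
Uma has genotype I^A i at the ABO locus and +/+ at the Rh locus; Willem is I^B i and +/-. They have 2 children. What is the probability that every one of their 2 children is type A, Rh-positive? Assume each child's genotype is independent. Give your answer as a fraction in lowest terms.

ABO cross I^A i × I^B i → 1/4 O, 1/4 A, 1/4 B, 1/4 AB.
Rh cross +/+ × +/- → 1 Rh+; so P(type A, Rh-positive) = 1/4 × 1 = 1/4 per child.
All 2 independent: (1/4)^2 = 1/16.

1/16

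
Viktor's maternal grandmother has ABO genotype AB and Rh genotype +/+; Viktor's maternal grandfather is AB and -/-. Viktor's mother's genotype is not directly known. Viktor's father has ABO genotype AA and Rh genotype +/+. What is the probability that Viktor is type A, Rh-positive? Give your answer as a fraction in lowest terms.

1/2

Viktor's mother's ABO genotype from AB × AB: 1/4 AA, 1/2 AB, 1/4 BB.
Crossing each possibility with the father AA and summing P(type A): 1/4·1 + 1/2·1/2 + 1/4·0 = 1/2.
Similarly for Rh via the mother's Rh distribution: P(Rh+) = 1.
Independent loci: 1/2 × 1 = 1/2.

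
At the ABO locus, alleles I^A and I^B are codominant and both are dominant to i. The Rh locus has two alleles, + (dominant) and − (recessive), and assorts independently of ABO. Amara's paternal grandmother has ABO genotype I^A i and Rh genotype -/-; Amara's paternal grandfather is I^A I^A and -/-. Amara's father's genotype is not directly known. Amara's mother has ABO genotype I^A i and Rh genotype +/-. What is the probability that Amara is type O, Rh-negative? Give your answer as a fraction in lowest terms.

1/16

Amara's father's ABO genotype from I^A i × I^A I^A: 1/2 I^A I^A, 1/2 I^A i.
Crossing each possibility with the mother I^A i and summing P(type O): 1/2·0 + 1/2·1/4 = 1/8.
Similarly for Rh via the father's Rh distribution: P(Rh-) = 1/2.
Independent loci: 1/8 × 1/2 = 1/16.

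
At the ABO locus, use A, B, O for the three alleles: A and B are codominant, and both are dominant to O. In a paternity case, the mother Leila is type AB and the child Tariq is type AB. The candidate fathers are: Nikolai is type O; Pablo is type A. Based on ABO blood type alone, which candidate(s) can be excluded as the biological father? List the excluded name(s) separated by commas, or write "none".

Nikolai

A candidate is excluded only if no genotype consistent with his phenotype could produce a type AB child with a type AB mother.
Nikolai (type O): no genotype consistent with that phenotype can produce a type-AB child with a type-AB mother.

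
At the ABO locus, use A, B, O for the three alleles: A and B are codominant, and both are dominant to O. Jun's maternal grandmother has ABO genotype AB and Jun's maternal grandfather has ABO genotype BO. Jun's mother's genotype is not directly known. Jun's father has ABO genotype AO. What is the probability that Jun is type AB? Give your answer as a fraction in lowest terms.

1/4

Jun's mother's ABO genotype from AB × BO: 1/4 AB, 1/4 AO, 1/4 BB, 1/4 BO.
Crossing each possibility with the father AO and summing P(type AB): 1/4·1/4 + 1/4·0 + 1/4·1/2 + 1/4·1/4 = 1/4.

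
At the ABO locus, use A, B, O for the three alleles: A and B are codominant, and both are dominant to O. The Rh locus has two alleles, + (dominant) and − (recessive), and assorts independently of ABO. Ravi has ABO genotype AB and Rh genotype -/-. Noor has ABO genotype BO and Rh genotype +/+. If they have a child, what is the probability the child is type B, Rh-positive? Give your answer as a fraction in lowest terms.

1/2

ABO cross AB × BO → offspring phenotypes: 1/4 A, 1/2 B, 1/4 AB.
Rh cross -/- × +/+ → 1 Rh+.
Independent loci: P(type B, Rh-positive) = 1/2 × 1 = 1/2.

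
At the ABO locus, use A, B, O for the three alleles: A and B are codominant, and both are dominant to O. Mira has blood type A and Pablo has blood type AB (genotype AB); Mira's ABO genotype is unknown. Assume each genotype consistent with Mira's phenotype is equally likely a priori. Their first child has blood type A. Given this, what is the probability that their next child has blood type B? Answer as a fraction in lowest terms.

1/8

Possible genotypes: Mira ∈ {AA, AO}; Pablo ∈ {AB}.
Weight each parental genotype pair by prior × P(type-A child):
  AA × AB: posterior weight 1/2; P(next child type B) = 0.
  AO × AB: posterior weight 1/2; P(next child type B) = 1/4.
Weighted sum = 1/8.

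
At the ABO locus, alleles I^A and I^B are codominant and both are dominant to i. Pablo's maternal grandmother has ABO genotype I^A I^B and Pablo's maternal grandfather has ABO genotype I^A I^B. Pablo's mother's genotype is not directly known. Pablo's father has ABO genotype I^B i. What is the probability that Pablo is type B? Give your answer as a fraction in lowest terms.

1/2

Pablo's mother's ABO genotype from I^A I^B × I^A I^B: 1/4 I^A I^A, 1/2 I^A I^B, 1/4 I^B I^B.
Crossing each possibility with the father I^B i and summing P(type B): 1/4·0 + 1/2·1/2 + 1/4·1 = 1/2.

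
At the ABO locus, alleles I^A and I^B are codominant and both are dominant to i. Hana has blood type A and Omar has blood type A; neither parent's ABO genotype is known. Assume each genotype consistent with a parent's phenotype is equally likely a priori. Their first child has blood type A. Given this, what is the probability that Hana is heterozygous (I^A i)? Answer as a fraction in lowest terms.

7/15

Possible genotypes: Hana ∈ {I^A I^A, I^A i}; Omar ∈ {I^A I^A, I^A i}.
Weight each parental genotype pair by prior × P(type-A child):
  I^A I^A × I^A I^A: posterior weight 4/15.
  I^A I^A × I^A i: posterior weight 4/15.
  I^A i × I^A I^A: posterior weight 4/15.
  I^A i × I^A i: posterior weight 1/5.
Sum the posterior weight over pairs where Hana is I^A i: 7/15.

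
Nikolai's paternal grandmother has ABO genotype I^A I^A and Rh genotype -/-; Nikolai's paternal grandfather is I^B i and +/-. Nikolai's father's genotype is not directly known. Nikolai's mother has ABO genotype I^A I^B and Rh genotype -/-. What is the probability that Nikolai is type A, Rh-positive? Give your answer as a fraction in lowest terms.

3/32

Nikolai's father's ABO genotype from I^A I^A × I^B i: 1/2 I^A I^B, 1/2 I^A i.
Crossing each possibility with the mother I^A I^B and summing P(type A): 1/2·1/4 + 1/2·1/2 = 3/8.
Similarly for Rh via the father's Rh distribution: P(Rh+) = 1/4.
Independent loci: 3/8 × 1/4 = 3/32.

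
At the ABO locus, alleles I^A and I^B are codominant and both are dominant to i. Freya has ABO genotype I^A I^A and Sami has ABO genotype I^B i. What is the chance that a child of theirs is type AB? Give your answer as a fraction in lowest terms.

1/2

ABO cross I^A I^A × I^B i → offspring phenotypes: 1/2 A, 1/2 AB.
So P(type AB) = 1/2.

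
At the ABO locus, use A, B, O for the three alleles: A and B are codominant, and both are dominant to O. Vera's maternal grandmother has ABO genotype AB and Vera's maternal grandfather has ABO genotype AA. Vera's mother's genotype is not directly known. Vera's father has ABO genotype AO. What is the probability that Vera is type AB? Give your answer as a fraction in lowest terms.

1/8

Vera's mother's ABO genotype from AB × AA: 1/2 AA, 1/2 AB.
Crossing each possibility with the father AO and summing P(type AB): 1/2·0 + 1/2·1/4 = 1/8.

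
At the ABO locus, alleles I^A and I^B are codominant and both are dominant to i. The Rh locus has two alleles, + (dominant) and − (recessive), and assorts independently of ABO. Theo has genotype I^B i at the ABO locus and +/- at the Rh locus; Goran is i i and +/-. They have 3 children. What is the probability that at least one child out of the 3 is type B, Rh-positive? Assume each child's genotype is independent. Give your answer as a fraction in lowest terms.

387/512

ABO cross I^B i × i i → 1/2 O, 1/2 B.
Rh cross +/- × +/- → 3/4 Rh+, 1/4 Rh-; so P(type B, Rh-positive) = 1/2 × 3/4 = 3/8 per child.
P(none) = (5/8)^3 = 125/512; P(at least one) = 1 − 125/512 = 387/512.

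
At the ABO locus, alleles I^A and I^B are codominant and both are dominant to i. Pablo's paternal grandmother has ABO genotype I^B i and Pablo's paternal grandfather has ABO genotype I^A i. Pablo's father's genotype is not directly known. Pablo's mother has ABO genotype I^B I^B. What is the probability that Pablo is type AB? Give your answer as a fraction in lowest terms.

1/4

Pablo's father's ABO genotype from I^B i × I^A i: 1/4 I^A I^B, 1/4 I^A i, 1/4 I^B i, 1/4 i i.
Crossing each possibility with the mother I^B I^B and summing P(type AB): 1/4·1/2 + 1/4·1/2 + 1/4·0 + 1/4·0 = 1/4.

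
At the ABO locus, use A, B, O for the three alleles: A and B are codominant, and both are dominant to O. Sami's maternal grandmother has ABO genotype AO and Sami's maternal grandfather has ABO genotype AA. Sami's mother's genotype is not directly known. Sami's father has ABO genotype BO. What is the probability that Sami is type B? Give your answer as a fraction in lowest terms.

1/8

Sami's mother's ABO genotype from AO × AA: 1/2 AA, 1/2 AO.
Crossing each possibility with the father BO and summing P(type B): 1/2·0 + 1/2·1/4 = 1/8.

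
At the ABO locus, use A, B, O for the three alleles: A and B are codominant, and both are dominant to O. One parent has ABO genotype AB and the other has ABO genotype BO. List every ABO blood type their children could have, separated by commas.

A, B, AB

Gametes from AB × BO give offspring ABO genotypes AB, AO, BB, BO, i.e. phenotypes A, B, AB.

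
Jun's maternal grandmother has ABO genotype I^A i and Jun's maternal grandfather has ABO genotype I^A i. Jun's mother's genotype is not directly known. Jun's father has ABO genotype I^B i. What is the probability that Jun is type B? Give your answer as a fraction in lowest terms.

1/4

Jun's mother's ABO genotype from I^A i × I^A i: 1/4 I^A I^A, 1/2 I^A i, 1/4 i i.
Crossing each possibility with the father I^B i and summing P(type B): 1/4·0 + 1/2·1/4 + 1/4·1/2 = 1/4.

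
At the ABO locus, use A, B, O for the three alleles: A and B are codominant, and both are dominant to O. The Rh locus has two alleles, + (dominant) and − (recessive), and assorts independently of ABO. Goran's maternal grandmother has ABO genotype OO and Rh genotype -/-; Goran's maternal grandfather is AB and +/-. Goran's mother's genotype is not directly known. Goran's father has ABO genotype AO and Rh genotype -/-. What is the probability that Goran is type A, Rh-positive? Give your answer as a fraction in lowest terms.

1/8

Goran's mother's ABO genotype from OO × AB: 1/2 AO, 1/2 BO.
Crossing each possibility with the father AO and summing P(type A): 1/2·3/4 + 1/2·1/4 = 1/2.
Similarly for Rh via the mother's Rh distribution: P(Rh+) = 1/4.
Independent loci: 1/2 × 1/4 = 1/8.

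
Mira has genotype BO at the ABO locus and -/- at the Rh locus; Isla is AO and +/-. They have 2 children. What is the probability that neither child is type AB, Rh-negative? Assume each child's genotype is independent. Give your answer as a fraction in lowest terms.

49/64

ABO cross BO × AO → 1/4 O, 1/4 A, 1/4 B, 1/4 AB.
Rh cross -/- × +/- → 1/2 Rh+, 1/2 Rh-; so P(type AB, Rh-negative) = 1/4 × 1/2 = 1/8 per child.
P(not type AB, Rh-negative) = 7/8 for one child; (7/8)^2 = 49/64.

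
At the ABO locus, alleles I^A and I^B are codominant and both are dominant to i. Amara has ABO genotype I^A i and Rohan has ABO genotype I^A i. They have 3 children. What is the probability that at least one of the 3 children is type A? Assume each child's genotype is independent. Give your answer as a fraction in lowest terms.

ABO cross I^A i × I^A i → 1/4 O, 3/4 A.
So P(type A) = 3/4 per child.
P(none) = (1/4)^3 = 1/64; P(at least one) = 1 − 1/64 = 63/64.

63/64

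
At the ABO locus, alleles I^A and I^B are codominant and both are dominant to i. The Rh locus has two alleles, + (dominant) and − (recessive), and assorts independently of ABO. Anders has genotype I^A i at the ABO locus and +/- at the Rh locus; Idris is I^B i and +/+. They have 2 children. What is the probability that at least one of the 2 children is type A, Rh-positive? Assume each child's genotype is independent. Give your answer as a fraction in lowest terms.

ABO cross I^A i × I^B i → 1/4 O, 1/4 A, 1/4 B, 1/4 AB.
Rh cross +/- × +/+ → 1 Rh+; so P(type A, Rh-positive) = 1/4 × 1 = 1/4 per child.
P(none) = (3/4)^2 = 9/16; P(at least one) = 1 − 9/16 = 7/16.

7/16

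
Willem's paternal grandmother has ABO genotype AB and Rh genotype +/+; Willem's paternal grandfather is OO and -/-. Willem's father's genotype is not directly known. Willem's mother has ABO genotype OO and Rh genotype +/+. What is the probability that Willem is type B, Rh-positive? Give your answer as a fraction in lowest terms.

1/4

Willem's father's ABO genotype from AB × OO: 1/2 AO, 1/2 BO.
Crossing each possibility with the mother OO and summing P(type B): 1/2·0 + 1/2·1/2 = 1/4.
Similarly for Rh via the father's Rh distribution: P(Rh+) = 1.
Independent loci: 1/4 × 1 = 1/4.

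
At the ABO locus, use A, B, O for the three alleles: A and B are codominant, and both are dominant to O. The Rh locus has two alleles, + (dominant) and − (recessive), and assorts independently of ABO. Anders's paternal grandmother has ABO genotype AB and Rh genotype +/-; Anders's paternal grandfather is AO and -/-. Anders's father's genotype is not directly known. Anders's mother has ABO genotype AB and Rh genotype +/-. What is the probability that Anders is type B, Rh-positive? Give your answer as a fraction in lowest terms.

5/32

Anders's father's ABO genotype from AB × AO: 1/4 AA, 1/4 AB, 1/4 AO, 1/4 BO.
Crossing each possibility with the mother AB and summing P(type B): 1/4·0 + 1/4·1/4 + 1/4·1/4 + 1/4·1/2 = 1/4.
Similarly for Rh via the father's Rh distribution: P(Rh+) = 5/8.
Independent loci: 1/4 × 5/8 = 5/32.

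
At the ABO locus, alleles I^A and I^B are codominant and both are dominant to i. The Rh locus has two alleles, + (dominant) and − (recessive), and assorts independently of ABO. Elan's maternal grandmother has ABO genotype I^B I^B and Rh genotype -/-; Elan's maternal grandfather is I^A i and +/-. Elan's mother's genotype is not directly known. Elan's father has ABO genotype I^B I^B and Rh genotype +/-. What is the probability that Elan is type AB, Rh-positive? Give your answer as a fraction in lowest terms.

5/32

Elan's mother's ABO genotype from I^B I^B × I^A i: 1/2 I^A I^B, 1/2 I^B i.
Crossing each possibility with the father I^B I^B and summing P(type AB): 1/2·1/2 + 1/2·0 = 1/4.
Similarly for Rh via the mother's Rh distribution: P(Rh+) = 5/8.
Independent loci: 1/4 × 5/8 = 5/32.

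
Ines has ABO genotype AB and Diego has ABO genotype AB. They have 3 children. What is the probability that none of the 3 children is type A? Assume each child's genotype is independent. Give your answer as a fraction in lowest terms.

ABO cross AB × AB → 1/4 A, 1/4 B, 1/2 AB.
So P(type A) = 1/4 per child.
P(not type A) = 3/4 for one child; (3/4)^3 = 27/64.

27/64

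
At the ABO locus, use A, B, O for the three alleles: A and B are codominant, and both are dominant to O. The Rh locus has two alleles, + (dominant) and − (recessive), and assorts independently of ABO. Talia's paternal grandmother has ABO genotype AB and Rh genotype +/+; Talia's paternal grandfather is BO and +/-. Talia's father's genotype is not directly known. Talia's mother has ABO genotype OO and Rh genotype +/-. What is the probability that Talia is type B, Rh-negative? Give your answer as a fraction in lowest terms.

1/16

Talia's father's ABO genotype from AB × BO: 1/4 AB, 1/4 AO, 1/4 BB, 1/4 BO.
Crossing each possibility with the mother OO and summing P(type B): 1/4·1/2 + 1/4·0 + 1/4·1 + 1/4·1/2 = 1/2.
Similarly for Rh via the father's Rh distribution: P(Rh-) = 1/8.
Independent loci: 1/2 × 1/8 = 1/16.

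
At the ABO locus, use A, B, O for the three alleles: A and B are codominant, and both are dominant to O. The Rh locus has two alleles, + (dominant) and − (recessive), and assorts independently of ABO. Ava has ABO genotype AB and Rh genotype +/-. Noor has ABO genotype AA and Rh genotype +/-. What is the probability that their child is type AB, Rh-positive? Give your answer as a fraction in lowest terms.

ABO cross AB × AA → offspring phenotypes: 1/2 A, 1/2 AB.
Rh cross +/- × +/- → 3/4 Rh+, 1/4 Rh-.
Independent loci: P(type AB, Rh-positive) = 1/2 × 3/4 = 3/8.

3/8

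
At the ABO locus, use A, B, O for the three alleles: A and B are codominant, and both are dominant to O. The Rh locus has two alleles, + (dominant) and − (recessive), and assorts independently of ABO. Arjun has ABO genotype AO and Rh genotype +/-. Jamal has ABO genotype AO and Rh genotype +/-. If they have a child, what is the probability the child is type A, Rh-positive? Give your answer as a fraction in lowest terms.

ABO cross AO × AO → offspring phenotypes: 1/4 O, 3/4 A.
Rh cross +/- × +/- → 3/4 Rh+, 1/4 Rh-.
Independent loci: P(type A, Rh-positive) = 3/4 × 3/4 = 9/16.

9/16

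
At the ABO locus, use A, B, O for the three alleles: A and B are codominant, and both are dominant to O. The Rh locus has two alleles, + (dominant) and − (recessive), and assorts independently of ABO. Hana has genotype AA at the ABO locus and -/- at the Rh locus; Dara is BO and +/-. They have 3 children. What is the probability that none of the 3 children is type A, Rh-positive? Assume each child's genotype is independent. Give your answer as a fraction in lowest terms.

27/64

ABO cross AA × BO → 1/2 A, 1/2 AB.
Rh cross -/- × +/- → 1/2 Rh+, 1/2 Rh-; so P(type A, Rh-positive) = 1/2 × 1/2 = 1/4 per child.
P(not type A, Rh-positive) = 3/4 for one child; (3/4)^3 = 27/64.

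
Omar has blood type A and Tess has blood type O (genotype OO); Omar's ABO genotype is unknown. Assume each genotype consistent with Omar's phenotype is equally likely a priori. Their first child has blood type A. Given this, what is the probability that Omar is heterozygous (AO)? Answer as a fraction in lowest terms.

1/3

Possible genotypes: Omar ∈ {AA, AO}; Tess ∈ {OO}.
Weight each parental genotype pair by prior × P(type-A child):
  AA × OO: posterior weight 2/3.
  AO × OO: posterior weight 1/3.
Sum the posterior weight over pairs where Omar is AO: 1/3.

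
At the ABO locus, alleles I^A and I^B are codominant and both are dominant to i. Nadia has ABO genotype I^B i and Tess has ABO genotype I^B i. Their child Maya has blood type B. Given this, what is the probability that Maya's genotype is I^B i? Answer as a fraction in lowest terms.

2/3

Cross I^B i × I^B i → 1/4 I^B I^B, 1/2 I^B i, 1/4 i i.
Type-B genotypes among offspring: I^B I^B (1/4), I^B i (1/2); total 3/4.
P(I^B i | type B) = (1/2) / (3/4) = 2/3.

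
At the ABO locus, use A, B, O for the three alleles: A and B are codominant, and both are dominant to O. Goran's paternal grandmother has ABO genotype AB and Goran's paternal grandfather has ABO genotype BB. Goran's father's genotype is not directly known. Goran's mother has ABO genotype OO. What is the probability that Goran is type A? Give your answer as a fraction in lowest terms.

Goran's father's ABO genotype from AB × BB: 1/2 AB, 1/2 BB.
Crossing each possibility with the mother OO and summing P(type A): 1/2·1/2 + 1/2·0 = 1/4.

1/4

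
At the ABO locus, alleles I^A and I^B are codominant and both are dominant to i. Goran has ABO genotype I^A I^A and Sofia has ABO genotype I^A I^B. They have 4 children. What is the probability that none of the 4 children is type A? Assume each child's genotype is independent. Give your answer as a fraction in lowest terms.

ABO cross I^A I^A × I^A I^B → 1/2 A, 1/2 AB.
So P(type A) = 1/2 per child.
P(not type A) = 1/2 for one child; (1/2)^4 = 1/16.

1/16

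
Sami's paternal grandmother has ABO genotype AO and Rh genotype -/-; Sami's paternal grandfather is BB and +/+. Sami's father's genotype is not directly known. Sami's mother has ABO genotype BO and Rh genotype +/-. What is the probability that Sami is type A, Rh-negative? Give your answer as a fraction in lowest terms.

Sami's father's ABO genotype from AO × BB: 1/2 AB, 1/2 BO.
Crossing each possibility with the mother BO and summing P(type A): 1/2·1/4 + 1/2·0 = 1/8.
Similarly for Rh via the father's Rh distribution: P(Rh-) = 1/4.
Independent loci: 1/8 × 1/4 = 1/32.

1/32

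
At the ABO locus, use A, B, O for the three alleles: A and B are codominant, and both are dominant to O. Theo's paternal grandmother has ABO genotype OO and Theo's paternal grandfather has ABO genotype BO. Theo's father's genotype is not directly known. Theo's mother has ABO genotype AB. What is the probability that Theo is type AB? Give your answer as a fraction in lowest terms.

Theo's father's ABO genotype from OO × BO: 1/2 BO, 1/2 OO.
Crossing each possibility with the mother AB and summing P(type AB): 1/2·1/4 + 1/2·0 = 1/8.

1/8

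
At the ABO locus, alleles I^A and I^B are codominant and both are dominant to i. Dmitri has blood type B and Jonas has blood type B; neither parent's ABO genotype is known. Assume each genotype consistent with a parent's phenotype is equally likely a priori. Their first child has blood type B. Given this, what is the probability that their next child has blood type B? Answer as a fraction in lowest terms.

19/20

Possible genotypes: Dmitri ∈ {I^B I^B, I^B i}; Jonas ∈ {I^B I^B, I^B i}.
Weight each parental genotype pair by prior × P(type-B child):
  I^B I^B × I^B I^B: posterior weight 4/15; P(next child type B) = 1.
  I^B I^B × I^B i: posterior weight 4/15; P(next child type B) = 1.
  I^B i × I^B I^B: posterior weight 4/15; P(next child type B) = 1.
  I^B i × I^B i: posterior weight 1/5; P(next child type B) = 3/4.
Weighted sum = 19/20.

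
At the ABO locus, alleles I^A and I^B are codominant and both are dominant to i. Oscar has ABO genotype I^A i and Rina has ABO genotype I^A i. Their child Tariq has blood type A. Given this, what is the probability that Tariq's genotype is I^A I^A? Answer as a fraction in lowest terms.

1/3

Cross I^A i × I^A i → 1/4 I^A I^A, 1/2 I^A i, 1/4 i i.
Type-A genotypes among offspring: I^A I^A (1/4), I^A i (1/2); total 3/4.
P(I^A I^A | type A) = (1/4) / (3/4) = 1/3.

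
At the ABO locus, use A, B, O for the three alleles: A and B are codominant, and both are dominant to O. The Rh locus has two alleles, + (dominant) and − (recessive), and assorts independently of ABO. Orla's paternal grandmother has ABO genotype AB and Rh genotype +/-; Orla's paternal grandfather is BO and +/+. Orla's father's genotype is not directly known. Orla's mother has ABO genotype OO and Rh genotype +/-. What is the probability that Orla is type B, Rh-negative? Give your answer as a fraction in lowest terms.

1/16

Orla's father's ABO genotype from AB × BO: 1/4 AB, 1/4 AO, 1/4 BB, 1/4 BO.
Crossing each possibility with the mother OO and summing P(type B): 1/4·1/2 + 1/4·0 + 1/4·1 + 1/4·1/2 = 1/2.
Similarly for Rh via the father's Rh distribution: P(Rh-) = 1/8.
Independent loci: 1/2 × 1/8 = 1/16.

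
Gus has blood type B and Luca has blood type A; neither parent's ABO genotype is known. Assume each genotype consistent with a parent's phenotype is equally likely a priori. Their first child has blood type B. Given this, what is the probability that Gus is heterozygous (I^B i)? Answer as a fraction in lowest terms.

Possible genotypes: Gus ∈ {I^B I^B, I^B i}; Luca ∈ {I^A I^A, I^A i}.
Weight each parental genotype pair by prior × P(type-B child):
  I^B I^B × I^A i: posterior weight 2/3.
  I^B i × I^A i: posterior weight 1/3.
Sum the posterior weight over pairs where Gus is I^B i: 1/3.

1/3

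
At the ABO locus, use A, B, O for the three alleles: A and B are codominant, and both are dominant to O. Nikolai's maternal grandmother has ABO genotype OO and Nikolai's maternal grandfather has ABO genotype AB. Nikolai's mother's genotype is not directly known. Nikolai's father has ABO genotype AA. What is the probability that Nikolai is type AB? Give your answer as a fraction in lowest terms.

1/4

Nikolai's mother's ABO genotype from OO × AB: 1/2 AO, 1/2 BO.
Crossing each possibility with the father AA and summing P(type AB): 1/2·0 + 1/2·1/2 = 1/4.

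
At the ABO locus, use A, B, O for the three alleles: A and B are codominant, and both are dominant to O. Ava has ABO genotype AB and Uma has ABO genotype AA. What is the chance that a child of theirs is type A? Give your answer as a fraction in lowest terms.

ABO cross AB × AA → offspring phenotypes: 1/2 A, 1/2 AB.
So P(type A) = 1/2.

1/2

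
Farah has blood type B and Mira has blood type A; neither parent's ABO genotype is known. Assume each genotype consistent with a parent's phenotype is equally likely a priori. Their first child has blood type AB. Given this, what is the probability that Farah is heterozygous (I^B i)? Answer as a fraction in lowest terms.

Possible genotypes: Farah ∈ {I^B I^B, I^B i}; Mira ∈ {I^A I^A, I^A i}.
Weight each parental genotype pair by prior × P(type-AB child):
  I^B I^B × I^A I^A: posterior weight 4/9.
  I^B I^B × I^A i: posterior weight 2/9.
  I^B i × I^A I^A: posterior weight 2/9.
  I^B i × I^A i: posterior weight 1/9.
Sum the posterior weight over pairs where Farah is I^B i: 1/3.

1/3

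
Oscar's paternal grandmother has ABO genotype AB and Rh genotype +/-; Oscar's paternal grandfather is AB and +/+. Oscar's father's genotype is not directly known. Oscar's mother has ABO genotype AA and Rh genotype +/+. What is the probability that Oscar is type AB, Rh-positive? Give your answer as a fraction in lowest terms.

1/2

Oscar's father's ABO genotype from AB × AB: 1/4 AA, 1/2 AB, 1/4 BB.
Crossing each possibility with the mother AA and summing P(type AB): 1/4·0 + 1/2·1/2 + 1/4·1 = 1/2.
Similarly for Rh via the father's Rh distribution: P(Rh+) = 1.
Independent loci: 1/2 × 1 = 1/2.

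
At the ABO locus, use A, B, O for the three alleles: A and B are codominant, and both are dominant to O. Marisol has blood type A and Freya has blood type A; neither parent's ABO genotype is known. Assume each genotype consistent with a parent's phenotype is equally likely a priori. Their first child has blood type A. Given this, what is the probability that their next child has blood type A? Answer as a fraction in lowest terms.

19/20

Possible genotypes: Marisol ∈ {AA, AO}; Freya ∈ {AA, AO}.
Weight each parental genotype pair by prior × P(type-A child):
  AA × AA: posterior weight 4/15; P(next child type A) = 1.
  AA × AO: posterior weight 4/15; P(next child type A) = 1.
  AO × AA: posterior weight 4/15; P(next child type A) = 1.
  AO × AO: posterior weight 1/5; P(next child type A) = 3/4.
Weighted sum = 19/20.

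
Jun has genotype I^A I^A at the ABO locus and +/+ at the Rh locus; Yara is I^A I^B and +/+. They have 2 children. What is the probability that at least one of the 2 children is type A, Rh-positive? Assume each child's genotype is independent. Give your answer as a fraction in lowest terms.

3/4

ABO cross I^A I^A × I^A I^B → 1/2 A, 1/2 AB.
Rh cross +/+ × +/+ → 1 Rh+; so P(type A, Rh-positive) = 1/2 × 1 = 1/2 per child.
P(none) = (1/2)^2 = 1/4; P(at least one) = 1 − 1/4 = 3/4.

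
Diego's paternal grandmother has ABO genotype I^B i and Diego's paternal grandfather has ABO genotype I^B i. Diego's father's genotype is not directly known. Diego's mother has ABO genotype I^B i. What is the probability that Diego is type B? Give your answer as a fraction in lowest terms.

3/4

Diego's father's ABO genotype from I^B i × I^B i: 1/4 I^B I^B, 1/2 I^B i, 1/4 i i.
Crossing each possibility with the mother I^B i and summing P(type B): 1/4·1 + 1/2·3/4 + 1/4·1/2 = 3/4.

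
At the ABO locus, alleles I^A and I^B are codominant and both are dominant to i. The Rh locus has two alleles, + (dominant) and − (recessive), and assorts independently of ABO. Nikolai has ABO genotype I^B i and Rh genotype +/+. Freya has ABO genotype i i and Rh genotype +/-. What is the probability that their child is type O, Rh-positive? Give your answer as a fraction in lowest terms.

1/2

ABO cross I^B i × i i → offspring phenotypes: 1/2 O, 1/2 B.
Rh cross +/+ × +/- → 1 Rh+.
Independent loci: P(type O, Rh-positive) = 1/2 × 1 = 1/2.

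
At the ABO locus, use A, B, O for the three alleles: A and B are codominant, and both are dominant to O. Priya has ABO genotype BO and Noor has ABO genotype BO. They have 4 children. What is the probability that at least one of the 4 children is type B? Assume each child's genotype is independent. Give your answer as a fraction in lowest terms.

ABO cross BO × BO → 1/4 O, 3/4 B.
So P(type B) = 3/4 per child.
P(none) = (1/4)^4 = 1/256; P(at least one) = 1 − 1/256 = 255/256.

255/256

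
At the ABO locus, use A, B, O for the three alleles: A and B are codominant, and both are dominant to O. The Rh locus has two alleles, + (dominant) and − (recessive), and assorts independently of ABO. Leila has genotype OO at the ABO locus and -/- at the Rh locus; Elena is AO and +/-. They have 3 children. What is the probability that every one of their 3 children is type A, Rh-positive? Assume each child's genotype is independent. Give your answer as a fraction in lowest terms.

ABO cross OO × AO → 1/2 O, 1/2 A.
Rh cross -/- × +/- → 1/2 Rh+, 1/2 Rh-; so P(type A, Rh-positive) = 1/2 × 1/2 = 1/4 per child.
All 3 independent: (1/4)^3 = 1/64.

1/64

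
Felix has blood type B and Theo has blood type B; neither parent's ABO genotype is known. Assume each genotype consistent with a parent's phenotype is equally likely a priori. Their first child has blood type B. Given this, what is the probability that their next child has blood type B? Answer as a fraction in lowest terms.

19/20

Possible genotypes: Felix ∈ {I^B I^B, I^B i}; Theo ∈ {I^B I^B, I^B i}.
Weight each parental genotype pair by prior × P(type-B child):
  I^B I^B × I^B I^B: posterior weight 4/15; P(next child type B) = 1.
  I^B I^B × I^B i: posterior weight 4/15; P(next child type B) = 1.
  I^B i × I^B I^B: posterior weight 4/15; P(next child type B) = 1.
  I^B i × I^B i: posterior weight 1/5; P(next child type B) = 3/4.
Weighted sum = 19/20.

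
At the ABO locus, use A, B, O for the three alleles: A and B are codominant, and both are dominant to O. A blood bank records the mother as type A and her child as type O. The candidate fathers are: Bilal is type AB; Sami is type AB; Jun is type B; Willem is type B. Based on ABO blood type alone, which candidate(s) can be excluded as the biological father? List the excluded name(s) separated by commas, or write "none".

A candidate is excluded only if no genotype consistent with his phenotype could produce a type O child with a type A mother.
Bilal (type AB): no genotype consistent with that phenotype can produce a type-O child with a type-A mother.
Sami (type AB): no genotype consistent with that phenotype can produce a type-O child with a type-A mother.

Bilal, Sami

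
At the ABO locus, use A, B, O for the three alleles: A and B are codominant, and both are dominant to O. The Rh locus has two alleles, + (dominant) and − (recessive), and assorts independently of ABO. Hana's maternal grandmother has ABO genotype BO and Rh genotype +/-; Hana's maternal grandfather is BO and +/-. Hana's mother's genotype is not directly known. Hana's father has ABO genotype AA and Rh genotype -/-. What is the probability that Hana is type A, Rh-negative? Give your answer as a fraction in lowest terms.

Hana's mother's ABO genotype from BO × BO: 1/4 BB, 1/2 BO, 1/4 OO.
Crossing each possibility with the father AA and summing P(type A): 1/4·0 + 1/2·1/2 + 1/4·1 = 1/2.
Similarly for Rh via the mother's Rh distribution: P(Rh-) = 1/2.
Independent loci: 1/2 × 1/2 = 1/4.

1/4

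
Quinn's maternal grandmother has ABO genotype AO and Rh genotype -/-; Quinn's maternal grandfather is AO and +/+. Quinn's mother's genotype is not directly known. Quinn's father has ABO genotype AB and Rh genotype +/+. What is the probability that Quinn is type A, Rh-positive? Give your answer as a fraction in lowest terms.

Quinn's mother's ABO genotype from AO × AO: 1/4 AA, 1/2 AO, 1/4 OO.
Crossing each possibility with the father AB and summing P(type A): 1/4·1/2 + 1/2·1/2 + 1/4·1/2 = 1/2.
Similarly for Rh via the mother's Rh distribution: P(Rh+) = 1.
Independent loci: 1/2 × 1 = 1/2.

1/2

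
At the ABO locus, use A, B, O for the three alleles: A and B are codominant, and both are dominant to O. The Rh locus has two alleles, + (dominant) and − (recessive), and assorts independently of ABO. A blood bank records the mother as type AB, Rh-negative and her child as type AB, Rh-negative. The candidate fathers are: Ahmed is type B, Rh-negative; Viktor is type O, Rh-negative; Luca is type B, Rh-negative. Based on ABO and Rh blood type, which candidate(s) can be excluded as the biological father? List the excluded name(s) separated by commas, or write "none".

Viktor

A candidate is excluded only if no genotype consistent with his phenotype could produce a type AB, Rh-negative child with a type AB, Rh-negative mother.
Viktor (type O, Rh-): no genotype consistent with that phenotype can produce a type-AB Rh- child with a type-AB mother.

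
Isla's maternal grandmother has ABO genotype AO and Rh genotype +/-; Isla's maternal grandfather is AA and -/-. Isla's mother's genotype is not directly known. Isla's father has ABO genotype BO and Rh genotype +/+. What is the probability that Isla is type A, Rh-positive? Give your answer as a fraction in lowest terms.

3/8

Isla's mother's ABO genotype from AO × AA: 1/2 AA, 1/2 AO.
Crossing each possibility with the father BO and summing P(type A): 1/2·1/2 + 1/2·1/4 = 3/8.
Similarly for Rh via the mother's Rh distribution: P(Rh+) = 1.
Independent loci: 3/8 × 1 = 3/8.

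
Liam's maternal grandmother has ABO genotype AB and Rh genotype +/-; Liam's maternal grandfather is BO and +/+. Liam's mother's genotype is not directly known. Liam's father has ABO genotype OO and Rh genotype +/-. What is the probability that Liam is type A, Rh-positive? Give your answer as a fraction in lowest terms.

Liam's mother's ABO genotype from AB × BO: 1/4 AB, 1/4 AO, 1/4 BB, 1/4 BO.
Crossing each possibility with the father OO and summing P(type A): 1/4·1/2 + 1/4·1/2 + 1/4·0 + 1/4·0 = 1/4.
Similarly for Rh via the mother's Rh distribution: P(Rh+) = 7/8.
Independent loci: 1/4 × 7/8 = 7/32.

7/32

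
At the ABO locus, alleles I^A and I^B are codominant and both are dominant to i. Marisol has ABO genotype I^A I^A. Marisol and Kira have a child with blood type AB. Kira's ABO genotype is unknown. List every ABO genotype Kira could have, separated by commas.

For each candidate genotype of Kira, check whether crossing it with I^A I^A can produce every observed child phenotype.
  I^A I^A → possible child types {A} ✗
  I^A I^B → possible child types {A, AB} ✓
  I^A i → possible child types {A} ✗
  I^B I^B → possible child types {AB} ✓
  I^B i → possible child types {A, AB} ✓
  i i → possible child types {A} ✗

I^A I^B, I^B I^B, I^B i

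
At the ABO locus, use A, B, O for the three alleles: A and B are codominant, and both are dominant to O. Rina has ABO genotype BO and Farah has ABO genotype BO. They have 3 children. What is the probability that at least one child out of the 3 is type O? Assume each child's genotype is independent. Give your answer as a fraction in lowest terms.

37/64

ABO cross BO × BO → 1/4 O, 3/4 B.
So P(type O) = 1/4 per child.
P(none) = (3/4)^3 = 27/64; P(at least one) = 1 − 27/64 = 37/64.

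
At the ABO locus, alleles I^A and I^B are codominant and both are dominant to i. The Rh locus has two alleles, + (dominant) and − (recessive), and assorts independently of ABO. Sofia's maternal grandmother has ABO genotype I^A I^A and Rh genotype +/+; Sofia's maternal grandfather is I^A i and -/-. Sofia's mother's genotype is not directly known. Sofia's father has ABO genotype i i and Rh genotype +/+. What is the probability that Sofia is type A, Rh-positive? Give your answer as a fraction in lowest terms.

3/4

Sofia's mother's ABO genotype from I^A I^A × I^A i: 1/2 I^A I^A, 1/2 I^A i.
Crossing each possibility with the father i i and summing P(type A): 1/2·1 + 1/2·1/2 = 3/4.
Similarly for Rh via the mother's Rh distribution: P(Rh+) = 1.
Independent loci: 3/4 × 1 = 3/4.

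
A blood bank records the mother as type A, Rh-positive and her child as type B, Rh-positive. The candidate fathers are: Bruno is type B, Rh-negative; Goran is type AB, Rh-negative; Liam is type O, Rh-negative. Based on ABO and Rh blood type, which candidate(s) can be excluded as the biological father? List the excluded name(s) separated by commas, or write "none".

A candidate is excluded only if no genotype consistent with his phenotype could produce a type B, Rh-positive child with a type A, Rh-positive mother.
Liam (type O, Rh-): no genotype consistent with that phenotype can produce a type-B Rh+ child with a type-A mother.

Liam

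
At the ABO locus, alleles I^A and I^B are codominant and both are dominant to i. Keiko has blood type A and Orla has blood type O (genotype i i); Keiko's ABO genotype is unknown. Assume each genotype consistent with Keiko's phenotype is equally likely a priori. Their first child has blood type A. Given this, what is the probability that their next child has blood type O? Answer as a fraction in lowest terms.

1/6

Possible genotypes: Keiko ∈ {I^A I^A, I^A i}; Orla ∈ {i i}.
Weight each parental genotype pair by prior × P(type-A child):
  I^A I^A × i i: posterior weight 2/3; P(next child type O) = 0.
  I^A i × i i: posterior weight 1/3; P(next child type O) = 1/2.
Weighted sum = 1/6.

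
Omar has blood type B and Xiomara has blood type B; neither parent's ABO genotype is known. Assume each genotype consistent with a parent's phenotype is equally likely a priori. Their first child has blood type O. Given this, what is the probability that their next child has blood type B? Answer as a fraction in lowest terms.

3/4

Possible genotypes: Omar ∈ {BB, BO}; Xiomara ∈ {BB, BO}.
Weight each parental genotype pair by prior × P(type-O child):
  BO × BO: posterior weight 1; P(next child type B) = 3/4.
Weighted sum = 3/4.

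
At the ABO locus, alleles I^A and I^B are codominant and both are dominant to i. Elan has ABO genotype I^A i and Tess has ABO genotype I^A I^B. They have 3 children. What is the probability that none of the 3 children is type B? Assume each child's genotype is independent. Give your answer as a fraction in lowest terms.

27/64

ABO cross I^A i × I^A I^B → 1/2 A, 1/4 B, 1/4 AB.
So P(type B) = 1/4 per child.
P(not type B) = 3/4 for one child; (3/4)^3 = 27/64.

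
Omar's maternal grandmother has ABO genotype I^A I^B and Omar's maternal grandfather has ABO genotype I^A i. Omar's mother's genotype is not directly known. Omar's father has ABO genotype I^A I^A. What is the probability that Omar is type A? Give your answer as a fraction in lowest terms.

Omar's mother's ABO genotype from I^A I^B × I^A i: 1/4 I^A I^A, 1/4 I^A I^B, 1/4 I^A i, 1/4 I^B i.
Crossing each possibility with the father I^A I^A and summing P(type A): 1/4·1 + 1/4·1/2 + 1/4·1 + 1/4·1/2 = 3/4.

3/4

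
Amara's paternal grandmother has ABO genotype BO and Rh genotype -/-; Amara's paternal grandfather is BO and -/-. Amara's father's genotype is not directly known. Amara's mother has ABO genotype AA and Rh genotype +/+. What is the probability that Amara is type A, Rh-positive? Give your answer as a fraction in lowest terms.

Amara's father's ABO genotype from BO × BO: 1/4 BB, 1/2 BO, 1/4 OO.
Crossing each possibility with the mother AA and summing P(type A): 1/4·0 + 1/2·1/2 + 1/4·1 = 1/2.
Similarly for Rh via the father's Rh distribution: P(Rh+) = 1.
Independent loci: 1/2 × 1 = 1/2.

1/2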